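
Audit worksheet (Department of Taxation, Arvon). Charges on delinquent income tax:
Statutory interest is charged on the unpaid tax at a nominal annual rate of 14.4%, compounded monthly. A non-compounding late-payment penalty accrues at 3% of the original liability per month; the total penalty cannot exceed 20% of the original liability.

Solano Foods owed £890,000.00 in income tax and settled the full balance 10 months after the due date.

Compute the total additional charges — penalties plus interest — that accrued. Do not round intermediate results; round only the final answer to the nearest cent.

£290,755.68

Penalty (uncapped): 10 × 3% × £890,000.00 = £267,000.00; cap = 20% × £890,000.00 = £178,000.00 → penalty = £178,000.00
Interest (14.4%/yr ÷ 12 = 1.2%/month): £890,000.00 × ((1 + 0.012)^10 − 1) = £112,755.6823…
Penalties + interest = £178,000.0000 + £112,755.6823… = £290,755.68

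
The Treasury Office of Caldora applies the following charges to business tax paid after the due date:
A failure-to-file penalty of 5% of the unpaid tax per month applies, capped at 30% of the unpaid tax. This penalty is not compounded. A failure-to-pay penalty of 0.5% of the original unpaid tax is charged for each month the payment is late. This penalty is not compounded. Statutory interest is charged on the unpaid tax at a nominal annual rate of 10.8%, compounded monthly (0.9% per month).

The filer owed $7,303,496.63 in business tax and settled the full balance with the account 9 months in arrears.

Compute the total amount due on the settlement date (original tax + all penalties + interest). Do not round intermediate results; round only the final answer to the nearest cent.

Failure-to-file: 9 × 5% × $7,303,496.63 = $3,286,573.48…, capped at 30% × $7,303,496.63 = $2,191,048.99…
Failure-to-pay penalty: 9 × 0.5% × $7,303,496.63 = $328,657.35…
Interest: $7,303,496.63 × ((1 + 0.009)^9 − 1) = $7,303,496.63 × 0.0839781… = $613,333.5525…
Total = $7,303,496.63 + $2,519,706.3374… + $613,333.5525… = $10,436,536.52

$10,436,536.52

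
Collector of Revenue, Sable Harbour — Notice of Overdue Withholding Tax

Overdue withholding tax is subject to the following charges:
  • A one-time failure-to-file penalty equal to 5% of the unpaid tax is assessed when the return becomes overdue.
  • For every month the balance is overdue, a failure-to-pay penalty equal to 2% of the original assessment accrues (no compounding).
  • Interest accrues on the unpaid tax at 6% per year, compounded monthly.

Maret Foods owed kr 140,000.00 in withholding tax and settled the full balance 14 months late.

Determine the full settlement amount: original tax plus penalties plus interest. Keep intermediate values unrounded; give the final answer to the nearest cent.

Failure-to-file penalty: 5% × kr 140,000.00 = kr 7,000.00
Failure-to-pay penalty = 2% × kr 140,000.00 × 14 mo = kr 39,200.00
Interest (6%/yr ÷ 12 = 0.5%/month): kr 140,000.00 × ((1 + 0.005)^14 − 1) = kr 10,124.9585…
Total = kr 140,000.00 + kr 46,200.0000 + kr 10,124.9585… = kr 196,324.96

kr 196,324.96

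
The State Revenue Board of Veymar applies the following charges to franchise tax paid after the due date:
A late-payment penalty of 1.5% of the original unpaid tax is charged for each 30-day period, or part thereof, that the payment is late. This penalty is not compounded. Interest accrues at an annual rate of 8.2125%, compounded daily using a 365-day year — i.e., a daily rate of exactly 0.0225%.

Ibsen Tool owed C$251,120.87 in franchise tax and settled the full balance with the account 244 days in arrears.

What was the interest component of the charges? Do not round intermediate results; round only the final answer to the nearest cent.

Interest: C$251,120.87 × ((1 + 0.000225)^244 − 1) = C$251,120.87 × 0.05642844… = C$14,170.3595…

C$14,170.36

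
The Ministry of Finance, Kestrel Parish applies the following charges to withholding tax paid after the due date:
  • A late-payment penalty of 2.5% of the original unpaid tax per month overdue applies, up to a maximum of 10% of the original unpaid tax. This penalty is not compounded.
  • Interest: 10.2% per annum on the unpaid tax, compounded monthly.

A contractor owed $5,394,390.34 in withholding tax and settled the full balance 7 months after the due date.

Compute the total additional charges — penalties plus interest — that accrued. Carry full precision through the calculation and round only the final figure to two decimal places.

$868,706.84

Penalty (uncapped): 7 × 2.5% × $5,394,390.34 = $944,018.31…; cap = 10% × $5,394,390.34 = $539,439.03… → penalty = $539,439.03…
Interest (10.2%/yr ÷ 12 = 0.85%/month): $5,394,390.34 × ((1 + 0.0085)^7 − 1) = $329,267.8036…
Penalties + interest = $539,439.0340 + $329,267.8036… = $868,706.84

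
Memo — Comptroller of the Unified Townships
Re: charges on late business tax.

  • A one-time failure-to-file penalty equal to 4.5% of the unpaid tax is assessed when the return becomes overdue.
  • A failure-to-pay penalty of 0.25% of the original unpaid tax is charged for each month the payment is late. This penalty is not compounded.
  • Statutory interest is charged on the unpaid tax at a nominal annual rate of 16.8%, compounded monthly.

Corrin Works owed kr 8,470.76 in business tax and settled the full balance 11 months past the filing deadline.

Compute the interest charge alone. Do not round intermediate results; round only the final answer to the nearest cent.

kr 1,399.76

Interest (16.8%/yr ÷ 12 = 1.4%/month): kr 8,470.76 × ((1 + 0.014)^11 − 1) = kr 1,399.7566…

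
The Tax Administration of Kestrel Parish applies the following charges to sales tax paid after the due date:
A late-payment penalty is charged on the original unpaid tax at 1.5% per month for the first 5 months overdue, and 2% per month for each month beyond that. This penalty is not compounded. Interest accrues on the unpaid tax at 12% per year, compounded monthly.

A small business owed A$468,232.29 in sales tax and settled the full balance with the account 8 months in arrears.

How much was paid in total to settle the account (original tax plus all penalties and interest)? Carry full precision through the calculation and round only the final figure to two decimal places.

A$570,239.83

Penalty, months 1–5: 5 × 1.5% × A$468,232.29 = A$35,117.42…
Penalty, months 6–8: 3 × 2% × A$468,232.29 = A$28,093.94…
Interest (12%/yr ÷ 12 = 1%/month): A$468,232.29 × ((1 + 0.01)^8 − 1) = A$38,796.1850…
Total = A$468,232.29 + A$63,211.3592… + A$38,796.1850… = A$570,239.83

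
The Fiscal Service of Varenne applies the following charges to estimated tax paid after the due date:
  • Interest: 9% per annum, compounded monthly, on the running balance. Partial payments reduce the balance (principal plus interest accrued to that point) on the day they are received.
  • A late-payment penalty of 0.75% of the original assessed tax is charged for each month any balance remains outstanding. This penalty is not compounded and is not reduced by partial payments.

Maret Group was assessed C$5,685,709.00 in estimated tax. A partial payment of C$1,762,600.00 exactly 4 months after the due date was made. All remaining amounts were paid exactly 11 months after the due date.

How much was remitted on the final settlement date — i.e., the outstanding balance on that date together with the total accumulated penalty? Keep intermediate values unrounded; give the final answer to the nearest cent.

C$4,784,598.13

Monthly rate = 9% ÷ 12 = 0.75%
Balance at month 4: C$5,685,709.0000 × (1 + 0.0075)^4 = C$5,858,208.8094…
After C$1,762,600.00 payment: C$5,858,208.8094… − C$1,762,600.00 = C$4,095,608.8094…
Balance at month 11: C$4,095,608.8094… × (1 + 0.0075)^7 = C$4,315,527.1396…
Penalty: 11 × 0.75% × C$5,685,709.00 = C$469,070.99…
Final settlement = outstanding balance + penalty = C$4,315,527.1396… + C$469,070.99… = C$4,784,598.13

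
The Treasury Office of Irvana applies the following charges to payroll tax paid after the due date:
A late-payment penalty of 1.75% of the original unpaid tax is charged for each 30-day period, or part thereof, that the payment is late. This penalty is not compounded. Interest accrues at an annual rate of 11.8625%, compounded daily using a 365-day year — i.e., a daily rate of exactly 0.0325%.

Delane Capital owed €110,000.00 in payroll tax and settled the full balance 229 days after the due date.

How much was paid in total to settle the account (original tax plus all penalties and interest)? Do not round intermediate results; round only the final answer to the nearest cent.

Penalty periods: ⌈229/30⌉ = 8; penalty = 8 × 1.75% × €110,000.00 = €15,400.00
Interest: €110,000.00 × ((1 + 0.000325)^229 − 1) = €110,000.00 × 0.07725152… = €8,497.6672…
Total = €110,000.00 + €15,400.0000 + €8,497.6672… = €133,897.67

€133,897.67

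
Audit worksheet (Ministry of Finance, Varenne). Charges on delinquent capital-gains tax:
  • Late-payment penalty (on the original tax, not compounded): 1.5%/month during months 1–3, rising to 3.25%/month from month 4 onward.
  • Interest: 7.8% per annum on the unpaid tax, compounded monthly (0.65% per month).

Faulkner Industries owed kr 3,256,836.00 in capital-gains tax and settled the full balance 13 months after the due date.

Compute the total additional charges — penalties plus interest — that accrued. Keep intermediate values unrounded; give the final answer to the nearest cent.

kr 1,491,224.87

Penalty, months 1–3: 3 × 1.5% × kr 3,256,836.00 = kr 146,557.62
Penalty, months 4–13: 10 × 3.25% × kr 3,256,836.00 = kr 1,058,471.70
Interest: kr 3,256,836.00 × ((1 + 0.0065)^13 − 1) = kr 3,256,836.00 × 0.0878753… = kr 286,195.5517…
Penalties + interest = kr 1,205,029.3200 + kr 286,195.5517… = kr 1,491,224.87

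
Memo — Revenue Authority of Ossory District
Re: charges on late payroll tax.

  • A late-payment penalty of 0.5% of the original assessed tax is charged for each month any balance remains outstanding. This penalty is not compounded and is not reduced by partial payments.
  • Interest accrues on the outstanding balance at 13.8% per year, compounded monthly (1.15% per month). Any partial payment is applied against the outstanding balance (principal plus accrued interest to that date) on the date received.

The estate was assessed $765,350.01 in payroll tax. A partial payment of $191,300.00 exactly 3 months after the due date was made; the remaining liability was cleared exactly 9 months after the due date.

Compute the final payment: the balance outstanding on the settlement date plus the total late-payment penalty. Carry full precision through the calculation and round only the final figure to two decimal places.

Balance at month 3: $765,350.0100 × (1 + 0.0115)^3 = $792,059.4020…
After $191,300.00 payment: $792,059.4020… − $191,300.00 = $600,759.4020…
Balance at month 9: $600,759.4020… × (1 + 0.0115)^6 = $643,421.9891…
Penalty: 9 × 0.5% × $765,350.01 = $34,440.75…
Final settlement = outstanding balance + penalty = $643,421.9891… + $34,440.75… = $677,862.74

$677,862.74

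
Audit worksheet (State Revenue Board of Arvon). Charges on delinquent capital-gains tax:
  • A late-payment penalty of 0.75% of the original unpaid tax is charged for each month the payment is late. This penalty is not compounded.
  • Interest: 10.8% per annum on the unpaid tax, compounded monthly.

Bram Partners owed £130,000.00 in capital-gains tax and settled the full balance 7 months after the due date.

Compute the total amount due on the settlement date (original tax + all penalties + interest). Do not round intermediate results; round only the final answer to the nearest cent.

Late-payment penalty: 7 × 0.75% × £130,000.00 = £6,825.00
Interest (10.8%/yr ÷ 12 = 0.9%/month): £130,000.00 × ((1 + 0.009)^7 − 1) = £8,414.4770…
Total = £130,000.00 + £6,825.0000 + £8,414.4770… = £145,239.48

£145,239.48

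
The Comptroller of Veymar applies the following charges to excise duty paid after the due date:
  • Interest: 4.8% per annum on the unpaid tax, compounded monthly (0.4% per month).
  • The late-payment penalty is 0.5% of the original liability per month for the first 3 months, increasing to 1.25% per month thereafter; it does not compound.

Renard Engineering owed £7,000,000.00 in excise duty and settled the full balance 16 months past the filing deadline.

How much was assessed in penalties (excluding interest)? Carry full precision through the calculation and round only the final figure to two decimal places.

£1,242,500.00

Penalty, months 1–3: 3 × 0.5% × £7,000,000.00 = £105,000.00
Penalty, months 4–16: 13 × 1.25% × £7,000,000.00 = £1,137,500.00
Total penalty = £105,000.00 + £1,137,500.00 = £1,242,500.00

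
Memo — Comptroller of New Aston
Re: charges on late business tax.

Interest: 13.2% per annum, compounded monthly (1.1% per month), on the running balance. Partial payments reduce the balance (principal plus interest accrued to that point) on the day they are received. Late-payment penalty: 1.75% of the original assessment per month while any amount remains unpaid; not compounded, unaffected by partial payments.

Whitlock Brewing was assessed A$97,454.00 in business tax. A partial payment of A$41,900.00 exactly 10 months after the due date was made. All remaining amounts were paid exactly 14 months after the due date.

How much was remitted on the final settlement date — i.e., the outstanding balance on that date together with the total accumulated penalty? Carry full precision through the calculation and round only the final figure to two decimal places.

A$93,685.64

Balance at month 10: A$97,454.0000 × (1 + 0.011)^10 = A$108,720.4460…
After A$41,900.00 payment: A$108,720.4460… − A$41,900.00 = A$66,820.4460…
Balance at month 14: A$66,820.4460… × (1 + 0.011)^4 = A$69,809.4140…
Penalty: 14 × 1.75% × A$97,454.00 = A$23,876.23
Final settlement = outstanding balance + penalty = A$69,809.4140… + A$23,876.23 = A$93,685.64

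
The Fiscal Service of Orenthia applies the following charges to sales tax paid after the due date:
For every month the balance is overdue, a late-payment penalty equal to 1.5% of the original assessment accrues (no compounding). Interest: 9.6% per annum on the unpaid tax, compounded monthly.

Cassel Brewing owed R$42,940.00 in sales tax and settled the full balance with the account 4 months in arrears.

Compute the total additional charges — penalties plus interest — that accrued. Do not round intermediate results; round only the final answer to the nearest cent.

R$3,967.06

Late-payment penalty = 1.5% × R$42,940.00 × 4 mo = R$2,576.40
Interest (9.6%/yr ÷ 12 = 0.8%/month): R$42,940.00 × ((1 + 0.008)^4 − 1) = R$1,390.6571…
Penalties + interest = R$2,576.4000 + R$1,390.6571… = R$3,967.06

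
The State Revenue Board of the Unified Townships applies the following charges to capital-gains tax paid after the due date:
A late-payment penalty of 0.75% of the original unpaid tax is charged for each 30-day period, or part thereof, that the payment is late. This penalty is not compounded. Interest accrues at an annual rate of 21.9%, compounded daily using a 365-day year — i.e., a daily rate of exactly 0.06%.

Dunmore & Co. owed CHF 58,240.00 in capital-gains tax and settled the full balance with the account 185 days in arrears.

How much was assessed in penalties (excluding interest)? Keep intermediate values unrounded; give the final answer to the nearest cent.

CHF 3,057.60

Penalty periods: ⌈185/30⌉ = 7; penalty = 7 × 0.75% × CHF 58,240.00 = CHF 3,057.60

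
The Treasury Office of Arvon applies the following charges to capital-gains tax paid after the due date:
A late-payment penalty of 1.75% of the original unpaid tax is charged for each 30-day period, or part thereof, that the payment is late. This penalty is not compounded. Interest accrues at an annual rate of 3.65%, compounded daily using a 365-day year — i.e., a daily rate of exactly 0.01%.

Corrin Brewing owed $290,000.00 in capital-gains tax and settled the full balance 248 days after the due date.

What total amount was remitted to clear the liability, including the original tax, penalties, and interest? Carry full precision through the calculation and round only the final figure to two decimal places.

$342,956.55

Penalty periods: ⌈248/30⌉ = 9; penalty = 9 × 1.75% × $290,000.00 = $45,675.00
Interest: $290,000.00 × ((1 + 0.0001)^248 − 1) = $290,000.00 × 0.02510881… = $7,281.5540…
Total = $290,000.00 + $45,675.0000 + $7,281.5540… = $342,956.55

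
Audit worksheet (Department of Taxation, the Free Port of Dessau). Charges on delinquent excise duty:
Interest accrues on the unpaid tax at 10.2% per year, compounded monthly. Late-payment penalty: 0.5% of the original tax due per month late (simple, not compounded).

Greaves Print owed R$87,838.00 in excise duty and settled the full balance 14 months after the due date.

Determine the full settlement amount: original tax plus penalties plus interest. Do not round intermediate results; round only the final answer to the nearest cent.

Late-payment penalty: 14 × 0.5% × R$87,838.00 = R$6,148.66
Interest (10.2%/yr ÷ 12 = 0.85%/month): R$87,838.00 × ((1 + 0.0085)^14 − 1) = R$11,050.3372…
Total = R$87,838.00 + R$6,148.6600 + R$11,050.3372… = R$105,037.00

R$105,037.00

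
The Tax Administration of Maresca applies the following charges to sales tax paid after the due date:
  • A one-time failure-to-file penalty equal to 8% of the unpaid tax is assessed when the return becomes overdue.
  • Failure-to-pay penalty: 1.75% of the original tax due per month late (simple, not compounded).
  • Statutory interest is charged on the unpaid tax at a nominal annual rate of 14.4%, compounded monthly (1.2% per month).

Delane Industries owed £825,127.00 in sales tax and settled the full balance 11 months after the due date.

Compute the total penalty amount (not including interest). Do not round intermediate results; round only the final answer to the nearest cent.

Failure-to-file penalty: 8% × £825,127.00 = £66,010.16
Failure-to-pay penalty: 11 × 1.75% × £825,127.00 = £158,836.95…
Total penalty = £66,010.16 + £158,836.95… = £224,847.11

£224,847.11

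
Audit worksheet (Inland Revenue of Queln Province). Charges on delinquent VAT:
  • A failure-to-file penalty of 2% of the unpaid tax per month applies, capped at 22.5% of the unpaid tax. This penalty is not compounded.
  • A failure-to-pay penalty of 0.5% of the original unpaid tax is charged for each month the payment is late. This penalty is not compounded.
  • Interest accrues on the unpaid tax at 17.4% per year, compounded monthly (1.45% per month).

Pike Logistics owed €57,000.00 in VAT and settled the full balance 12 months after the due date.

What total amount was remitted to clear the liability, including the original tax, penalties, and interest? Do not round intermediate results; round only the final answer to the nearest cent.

Failure-to-file: 12 × 2% × €57,000.00 = €13,680.00, capped at 22.5% × €57,000.00 = €12,825.00
Failure-to-pay penalty: 12 × 0.5% × €57,000.00 = €3,420.00
Interest: €57,000.00 × ((1 + 0.0145)^12 − 1) = €57,000.00 × 0.1885696… = €10,748.4669…
Total = €57,000.00 + €16,245.0000 + €10,748.4669… = €83,993.47

€83,993.47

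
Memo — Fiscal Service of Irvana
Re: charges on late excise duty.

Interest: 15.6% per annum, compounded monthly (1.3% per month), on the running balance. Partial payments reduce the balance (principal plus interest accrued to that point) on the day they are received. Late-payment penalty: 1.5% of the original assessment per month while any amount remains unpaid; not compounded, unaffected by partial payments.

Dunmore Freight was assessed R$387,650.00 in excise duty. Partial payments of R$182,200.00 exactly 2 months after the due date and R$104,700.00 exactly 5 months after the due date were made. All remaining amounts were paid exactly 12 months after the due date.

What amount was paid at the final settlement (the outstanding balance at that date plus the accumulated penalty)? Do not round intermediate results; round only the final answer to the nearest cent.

Balance at month 2: R$387,650.0000 × (1 + 0.013)^2 = R$397,794.4129…
After R$182,200.00 payment: R$397,794.4129… − R$182,200.00 = R$215,594.4129…
Balance at month 5: R$215,594.4129… × (1 + 0.013)^3 = R$224,112.3750…
After R$104,700.00 payment: R$224,112.3750… − R$104,700.00 = R$119,412.3750…
Balance at month 12: R$119,412.3750… × (1 + 0.013)^7 = R$130,711.9981…
Penalty: 12 × 1.5% × R$387,650.00 = R$69,777.00
Final settlement = outstanding balance + penalty = R$130,711.9981… + R$69,777.00 = R$200,489.00

R$200,489.00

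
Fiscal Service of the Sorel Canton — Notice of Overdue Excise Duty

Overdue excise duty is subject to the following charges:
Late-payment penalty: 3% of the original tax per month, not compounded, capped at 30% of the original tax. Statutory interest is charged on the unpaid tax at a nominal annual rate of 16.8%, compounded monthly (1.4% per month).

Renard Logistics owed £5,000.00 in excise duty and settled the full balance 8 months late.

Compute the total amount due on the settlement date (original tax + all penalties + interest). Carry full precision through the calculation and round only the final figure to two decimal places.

£6,788.22

Penalty: 8 × 3% × £5,000.00 = £1,200.00 (below the 30% cap of £1,500.00)
Interest: £5,000.00 × ((1 + 0.014)^8 − 1) = £5,000.00 × 0.1176444… = £588.2219…
Total = £5,000.00 + £1,200.0000 + £588.2219… = £6,788.22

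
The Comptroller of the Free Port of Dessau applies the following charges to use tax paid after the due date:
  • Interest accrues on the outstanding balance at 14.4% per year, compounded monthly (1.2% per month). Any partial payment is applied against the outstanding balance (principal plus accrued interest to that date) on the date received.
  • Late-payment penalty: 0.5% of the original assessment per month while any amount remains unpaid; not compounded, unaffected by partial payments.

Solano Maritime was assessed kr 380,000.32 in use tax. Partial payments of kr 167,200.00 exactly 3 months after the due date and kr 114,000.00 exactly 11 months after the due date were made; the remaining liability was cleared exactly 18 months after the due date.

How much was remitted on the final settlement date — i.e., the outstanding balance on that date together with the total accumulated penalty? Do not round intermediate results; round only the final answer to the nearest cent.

kr 181,325.25

Balance at month 3: kr 380,000.3200 × (1 + 0.012)^3 = kr 393,845.1483…
After kr 167,200.00 payment: kr 393,845.1483… − kr 167,200.00 = kr 226,645.1483…
Balance at month 11: kr 226,645.1483… × (1 + 0.012)^8 = kr 249,339.1799…
After kr 114,000.00 payment: kr 249,339.1799… − kr 114,000.00 = kr 135,339.1799…
Balance at month 18: kr 135,339.1799… × (1 + 0.012)^7 = kr 147,125.2210…
Penalty: 18 × 0.5% × kr 380,000.32 = kr 34,200.03…
Final settlement = outstanding balance + penalty = kr 147,125.2210… + kr 34,200.03… = kr 181,325.25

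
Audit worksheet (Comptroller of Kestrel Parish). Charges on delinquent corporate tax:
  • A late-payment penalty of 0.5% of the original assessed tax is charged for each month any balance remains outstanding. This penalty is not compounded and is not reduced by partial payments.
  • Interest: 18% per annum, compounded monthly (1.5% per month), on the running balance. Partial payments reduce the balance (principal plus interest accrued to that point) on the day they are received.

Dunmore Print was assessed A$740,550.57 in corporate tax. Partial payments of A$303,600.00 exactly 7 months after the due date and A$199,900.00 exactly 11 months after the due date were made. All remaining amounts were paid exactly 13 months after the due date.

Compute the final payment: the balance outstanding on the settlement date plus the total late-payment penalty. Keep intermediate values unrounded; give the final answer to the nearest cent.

A$408,921.39

Balance at month 7: A$740,550.5700 × (1 + 0.015)^7 = A$821,896.2829…
After A$303,600.00 payment: A$821,896.2829… − A$303,600.00 = A$518,296.2829…
Balance at month 11: A$518,296.2829… × (1 + 0.015)^4 = A$550,100.7831…
After A$199,900.00 payment: A$550,100.7831… − A$199,900.00 = A$350,200.7831…
Balance at month 13: A$350,200.7831… × (1 + 0.015)^2 = A$360,785.6017…
Penalty: 13 × 0.5% × A$740,550.57 = A$48,135.79…
Final settlement = outstanding balance + penalty = A$360,785.6017… + A$48,135.79… = A$408,921.39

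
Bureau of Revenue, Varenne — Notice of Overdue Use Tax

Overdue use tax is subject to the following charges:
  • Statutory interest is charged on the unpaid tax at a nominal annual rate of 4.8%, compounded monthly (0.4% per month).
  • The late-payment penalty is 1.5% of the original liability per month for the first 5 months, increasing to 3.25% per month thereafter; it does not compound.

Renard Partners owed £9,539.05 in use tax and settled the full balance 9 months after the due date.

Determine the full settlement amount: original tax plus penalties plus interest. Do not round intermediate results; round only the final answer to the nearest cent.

Penalty, months 1–5: 5 × 1.5% × £9,539.05 = £715.43…
Penalty, months 6–9: 4 × 3.25% × £9,539.05 = £1,240.08…
Interest: £9,539.05 × ((1 + 0.004)^9 − 1) = £9,539.05 × 0.0365814… = £348.9519…
Total = £9,539.05 + £1,955.5053… + £348.9519… = £11,843.51

£11,843.51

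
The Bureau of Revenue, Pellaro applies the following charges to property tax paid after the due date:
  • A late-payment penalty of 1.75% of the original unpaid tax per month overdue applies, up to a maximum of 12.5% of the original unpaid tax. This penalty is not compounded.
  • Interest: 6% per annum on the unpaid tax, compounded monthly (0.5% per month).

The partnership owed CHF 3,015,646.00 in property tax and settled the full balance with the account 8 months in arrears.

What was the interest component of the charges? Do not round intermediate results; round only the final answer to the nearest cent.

CHF 122,758.03

Interest: CHF 3,015,646.00 × ((1 + 0.005)^8 − 1) = CHF 3,015,646.00 × 0.0407070… = CHF 122,758.0342…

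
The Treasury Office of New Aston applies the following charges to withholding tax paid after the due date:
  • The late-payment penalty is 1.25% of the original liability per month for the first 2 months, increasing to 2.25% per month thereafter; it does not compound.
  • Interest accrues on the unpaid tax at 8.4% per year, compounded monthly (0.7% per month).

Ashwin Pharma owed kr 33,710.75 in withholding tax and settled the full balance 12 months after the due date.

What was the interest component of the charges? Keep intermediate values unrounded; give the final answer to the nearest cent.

kr 2,943.31

Interest: kr 33,710.75 × ((1 + 0.007)^12 − 1) = kr 33,710.75 × 0.0873107… = kr 2,943.3079…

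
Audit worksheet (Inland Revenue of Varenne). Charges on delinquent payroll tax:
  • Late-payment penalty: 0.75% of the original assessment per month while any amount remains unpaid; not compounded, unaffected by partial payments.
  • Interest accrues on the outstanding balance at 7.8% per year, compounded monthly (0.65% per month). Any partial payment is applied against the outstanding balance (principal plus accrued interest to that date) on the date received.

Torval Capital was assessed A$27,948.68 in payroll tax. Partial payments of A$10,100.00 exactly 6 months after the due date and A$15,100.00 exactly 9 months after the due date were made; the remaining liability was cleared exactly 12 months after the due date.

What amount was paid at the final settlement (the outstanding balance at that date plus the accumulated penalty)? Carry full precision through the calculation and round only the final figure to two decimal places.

Balance at month 6: A$27,948.6800 × (1 + 0.0065)^6 = A$29,056.5453…
After A$10,100.00 payment: A$29,056.5453… − A$10,100.00 = A$18,956.5453…
Balance at month 9: A$18,956.5453… × (1 + 0.0065)^3 = A$19,328.6058…
After A$15,100.00 payment: A$19,328.6058… − A$15,100.00 = A$4,228.6058…
Balance at month 12: A$4,228.6058… × (1 + 0.0065)^3 = A$4,311.6008…
Penalty: 12 × 0.75% × A$27,948.68 = A$2,515.38…
Final settlement = outstanding balance + penalty = A$4,311.6008… + A$2,515.38… = A$6,826.98

A$6,826.98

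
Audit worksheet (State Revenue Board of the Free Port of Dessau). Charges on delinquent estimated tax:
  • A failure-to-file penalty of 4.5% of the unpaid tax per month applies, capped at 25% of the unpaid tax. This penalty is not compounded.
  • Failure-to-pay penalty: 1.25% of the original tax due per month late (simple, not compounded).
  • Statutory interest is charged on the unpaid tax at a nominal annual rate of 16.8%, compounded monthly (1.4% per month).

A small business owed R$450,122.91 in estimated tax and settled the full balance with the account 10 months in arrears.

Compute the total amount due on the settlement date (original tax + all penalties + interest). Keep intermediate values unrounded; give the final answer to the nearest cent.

R$686,058.20

Failure-to-file: 10 × 4.5% × R$450,122.91 = R$202,555.31…, capped at 25% × R$450,122.91 = R$112,530.73…
Failure-to-pay penalty = 1.25% × R$450,122.91 × 10 mo = R$56,265.36…
Interest: R$450,122.91 × ((1 + 0.014)^10 − 1) = R$450,122.91 × 0.1491575… = R$67,139.2010…
Total = R$450,122.91 + R$168,796.0913… + R$67,139.2010… = R$686,058.20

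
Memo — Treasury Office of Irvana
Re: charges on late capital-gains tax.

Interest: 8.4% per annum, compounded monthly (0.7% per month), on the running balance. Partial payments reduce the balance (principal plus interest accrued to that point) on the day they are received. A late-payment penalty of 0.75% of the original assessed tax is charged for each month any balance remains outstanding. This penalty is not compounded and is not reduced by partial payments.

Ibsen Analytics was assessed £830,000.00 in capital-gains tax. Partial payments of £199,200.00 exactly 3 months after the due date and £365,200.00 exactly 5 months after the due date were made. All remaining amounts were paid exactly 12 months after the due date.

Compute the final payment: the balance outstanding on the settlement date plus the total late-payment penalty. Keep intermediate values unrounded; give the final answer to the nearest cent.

£381,586.05

Balance at month 3: £830,000.0000 × (1 + 0.007)^3 = £847,552.2947…
After £199,200.00 payment: £847,552.2947… − £199,200.00 = £648,352.2947…
Balance at month 5: £648,352.2947… × (1 + 0.007)^2 = £657,460.9961…
After £365,200.00 payment: £657,460.9961… − £365,200.00 = £292,260.9961…
Balance at month 12: £292,260.9961… × (1 + 0.007)^7 = £306,886.0547…
Penalty: 12 × 0.75% × £830,000.00 = £74,700.00
Final settlement = outstanding balance + penalty = £306,886.0547… + £74,700.00 = £381,586.05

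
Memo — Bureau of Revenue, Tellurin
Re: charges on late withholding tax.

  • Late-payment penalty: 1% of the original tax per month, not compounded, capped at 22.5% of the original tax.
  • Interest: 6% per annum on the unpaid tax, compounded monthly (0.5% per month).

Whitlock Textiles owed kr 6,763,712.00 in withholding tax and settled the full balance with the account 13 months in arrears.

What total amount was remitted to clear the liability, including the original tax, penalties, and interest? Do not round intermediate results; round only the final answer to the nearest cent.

kr 8,096,069.93

Penalty: 13 × 1% × kr 6,763,712.00 = kr 879,282.56 (below the 22.5% cap of kr 1,521,835.20)
Interest: kr 6,763,712.00 × ((1 + 0.005)^13 − 1) = kr 6,763,712.00 × 0.0669862… = kr 453,075.3710…
Total = kr 6,763,712.00 + kr 879,282.5600 + kr 453,075.3710… = kr 8,096,069.93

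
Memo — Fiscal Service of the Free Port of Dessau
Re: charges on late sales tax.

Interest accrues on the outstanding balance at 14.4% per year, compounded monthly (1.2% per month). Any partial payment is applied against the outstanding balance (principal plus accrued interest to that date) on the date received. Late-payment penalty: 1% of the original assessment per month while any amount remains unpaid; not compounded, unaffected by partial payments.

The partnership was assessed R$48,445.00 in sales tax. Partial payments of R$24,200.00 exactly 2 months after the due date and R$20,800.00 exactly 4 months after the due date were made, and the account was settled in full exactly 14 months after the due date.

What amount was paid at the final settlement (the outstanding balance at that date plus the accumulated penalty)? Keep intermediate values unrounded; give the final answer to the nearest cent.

R$12,672.95

Balance at month 2: R$48,445.0000 × (1 + 0.012)^2 = R$49,614.6561…
After R$24,200.00 payment: R$49,614.6561… − R$24,200.00 = R$25,414.6561…
Balance at month 4: R$25,414.6561… × (1 + 0.012)^2 = R$26,028.2675…
After R$20,800.00 payment: R$26,028.2675… − R$20,800.00 = R$5,228.2675…
Balance at month 14: R$5,228.2675… × (1 + 0.012)^10 = R$5,890.6460…
Penalty: 14 × 1% × R$48,445.00 = R$6,782.30
Final settlement = outstanding balance + penalty = R$5,890.6460… + R$6,782.30 = R$12,672.95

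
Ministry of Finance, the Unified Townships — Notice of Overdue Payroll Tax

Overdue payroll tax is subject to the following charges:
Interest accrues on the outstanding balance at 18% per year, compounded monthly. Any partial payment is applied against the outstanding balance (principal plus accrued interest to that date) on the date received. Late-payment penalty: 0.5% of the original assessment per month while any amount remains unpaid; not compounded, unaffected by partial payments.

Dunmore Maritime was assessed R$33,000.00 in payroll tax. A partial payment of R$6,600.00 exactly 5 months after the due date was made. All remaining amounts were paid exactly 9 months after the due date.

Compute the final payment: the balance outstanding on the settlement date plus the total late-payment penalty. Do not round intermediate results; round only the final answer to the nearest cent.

Monthly rate = 18% ÷ 12 = 1.5%
Balance at month 5: R$33,000.0000 × (1 + 0.015)^5 = R$35,550.3721…
After R$6,600.00 payment: R$35,550.3721… − R$6,600.00 = R$28,950.3721…
Balance at month 9: R$28,950.3721… × (1 + 0.015)^4 = R$30,726.8698…
Penalty: 9 × 0.5% × R$33,000.00 = R$1,485.00
Final settlement = outstanding balance + penalty = R$30,726.8698… + R$1,485.00 = R$32,211.87

R$32,211.87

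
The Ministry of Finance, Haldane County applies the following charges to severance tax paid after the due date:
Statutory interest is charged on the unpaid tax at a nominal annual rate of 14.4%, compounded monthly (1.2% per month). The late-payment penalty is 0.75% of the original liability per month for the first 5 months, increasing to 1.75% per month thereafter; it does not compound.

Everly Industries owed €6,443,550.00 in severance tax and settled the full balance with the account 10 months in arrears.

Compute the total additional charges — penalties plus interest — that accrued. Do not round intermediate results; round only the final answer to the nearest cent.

Penalty, months 1–5: 5 × 0.75% × €6,443,550.00 = €241,633.13…
Penalty, months 6–10: 5 × 1.75% × €6,443,550.00 = €563,810.63…
Interest: €6,443,550.00 × ((1 + 0.012)^10 − 1) = €6,443,550.00 × 0.1266918… = €816,344.8055…
Penalties + interest = €805,443.7500 + €816,344.8055… = €1,621,788.56

€1,621,788.56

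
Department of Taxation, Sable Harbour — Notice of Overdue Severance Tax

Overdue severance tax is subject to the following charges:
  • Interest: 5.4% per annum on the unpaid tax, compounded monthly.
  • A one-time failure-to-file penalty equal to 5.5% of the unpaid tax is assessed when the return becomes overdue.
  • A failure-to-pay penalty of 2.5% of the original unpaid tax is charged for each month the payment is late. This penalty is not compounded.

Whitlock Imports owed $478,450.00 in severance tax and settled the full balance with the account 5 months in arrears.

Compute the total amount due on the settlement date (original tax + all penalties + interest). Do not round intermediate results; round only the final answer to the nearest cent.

$575,433.45

Failure-to-file penalty: 5.5% × $478,450.00 = $26,314.75
Failure-to-pay penalty = 2.5% × $478,450.00 × 5 mo = $59,806.25
Interest (5.4%/yr ÷ 12 = 0.45%/month): $478,450.00 × ((1 + 0.0045)^5 − 1) = $10,862.4481…
Total = $478,450.00 + $86,121.0000 + $10,862.4481… = $575,433.45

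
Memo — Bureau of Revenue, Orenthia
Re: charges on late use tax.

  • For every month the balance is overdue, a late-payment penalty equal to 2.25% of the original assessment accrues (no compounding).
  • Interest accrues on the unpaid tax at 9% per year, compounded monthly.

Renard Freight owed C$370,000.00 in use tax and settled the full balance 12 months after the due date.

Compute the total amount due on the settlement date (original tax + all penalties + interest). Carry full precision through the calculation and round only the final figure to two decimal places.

Late-payment penalty: 12 × 2.25% × C$370,000.00 = C$99,900.00
Interest (9%/yr ÷ 12 = 0.75%/month): C$370,000.00 × ((1 + 0.0075)^12 − 1) = C$34,708.5521…
Total = C$370,000.00 + C$99,900.0000 + C$34,708.5521… = C$504,608.55

C$504,608.55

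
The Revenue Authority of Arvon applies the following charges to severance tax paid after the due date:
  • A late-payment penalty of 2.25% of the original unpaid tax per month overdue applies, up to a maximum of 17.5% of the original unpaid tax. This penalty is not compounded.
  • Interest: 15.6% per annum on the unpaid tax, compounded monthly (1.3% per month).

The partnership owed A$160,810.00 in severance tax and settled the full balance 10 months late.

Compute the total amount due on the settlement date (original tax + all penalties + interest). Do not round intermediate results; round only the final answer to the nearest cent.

A$211,123.39

Penalty (uncapped): 10 × 2.25% × A$160,810.00 = A$36,182.25; cap = 17.5% × A$160,810.00 = A$28,141.75 → penalty = A$28,141.75
Interest: A$160,810.00 × ((1 + 0.013)^10 − 1) = A$160,810.00 × 0.1378747… = A$22,171.6357…
Total = A$160,810.00 + A$28,141.7500 + A$22,171.6357… = A$211,123.39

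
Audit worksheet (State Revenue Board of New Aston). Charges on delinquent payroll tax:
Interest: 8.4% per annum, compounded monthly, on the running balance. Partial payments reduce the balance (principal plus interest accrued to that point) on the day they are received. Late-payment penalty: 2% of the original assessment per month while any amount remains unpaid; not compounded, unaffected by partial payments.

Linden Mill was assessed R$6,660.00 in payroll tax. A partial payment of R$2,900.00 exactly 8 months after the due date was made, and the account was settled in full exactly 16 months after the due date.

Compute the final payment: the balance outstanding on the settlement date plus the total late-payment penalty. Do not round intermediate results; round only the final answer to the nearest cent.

Monthly rate = 8.4% ÷ 12 = 0.7%
Balance at month 8: R$6,660.0000 × (1 + 0.007)^8 = R$7,042.2266…
After R$2,900.00 payment: R$7,042.2266… − R$2,900.00 = R$4,142.2266…
Balance at month 16: R$4,142.2266… × (1 + 0.007)^8 = R$4,379.9547…
Penalty: 16 × 2% × R$6,660.00 = R$2,131.20
Final settlement = outstanding balance + penalty = R$4,379.9547… + R$2,131.20 = R$6,511.15

R$6,511.15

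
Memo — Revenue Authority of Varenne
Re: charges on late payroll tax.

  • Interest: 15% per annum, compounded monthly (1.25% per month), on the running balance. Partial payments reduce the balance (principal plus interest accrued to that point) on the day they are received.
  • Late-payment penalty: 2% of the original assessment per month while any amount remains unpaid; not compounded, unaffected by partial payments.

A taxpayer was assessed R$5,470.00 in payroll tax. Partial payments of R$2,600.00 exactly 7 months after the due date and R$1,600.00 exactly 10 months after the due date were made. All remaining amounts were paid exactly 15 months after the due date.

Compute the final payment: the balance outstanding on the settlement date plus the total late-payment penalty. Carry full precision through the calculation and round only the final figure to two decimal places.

Balance at month 7: R$5,470.0000 × (1 + 0.0125)^7 = R$5,966.9521…
After R$2,600.00 payment: R$5,966.9521… − R$2,600.00 = R$3,366.9521…
Balance at month 10: R$3,366.9521… × (1 + 0.0125)^3 = R$3,494.7976…
After R$1,600.00 payment: R$3,494.7976… − R$1,600.00 = R$1,894.7976…
Balance at month 15: R$1,894.7976… × (1 + 0.0125)^5 = R$2,016.2203…
Penalty: 15 × 2% × R$5,470.00 = R$1,641.00
Final settlement = outstanding balance + penalty = R$2,016.2203… + R$1,641.00 = R$3,657.22

R$3,657.22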